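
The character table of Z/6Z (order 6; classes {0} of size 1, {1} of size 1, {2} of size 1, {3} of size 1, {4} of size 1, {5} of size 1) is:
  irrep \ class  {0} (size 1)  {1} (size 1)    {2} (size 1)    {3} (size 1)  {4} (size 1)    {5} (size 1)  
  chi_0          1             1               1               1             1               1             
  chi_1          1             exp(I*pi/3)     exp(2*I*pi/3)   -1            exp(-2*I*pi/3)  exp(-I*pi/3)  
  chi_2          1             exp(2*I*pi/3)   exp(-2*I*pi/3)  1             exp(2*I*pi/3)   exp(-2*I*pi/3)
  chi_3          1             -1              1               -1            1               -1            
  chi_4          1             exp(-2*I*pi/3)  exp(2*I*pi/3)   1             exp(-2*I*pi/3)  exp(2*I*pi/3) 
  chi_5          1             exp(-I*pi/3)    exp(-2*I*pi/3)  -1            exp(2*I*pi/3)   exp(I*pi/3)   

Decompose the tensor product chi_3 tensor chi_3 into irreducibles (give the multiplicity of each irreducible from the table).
chi_3 tensor chi_3 = chi_0 (all other irreducibles have multiplicity 0).

Solution. The character of a tensor product is the pointwise product (chi_3 * chi_3)(C) = chi_3(C) * chi_3(C):
  {0}: (1)*(1), {1}: (-1)*(-1), {2}: (1)*(1), {3}: (-1)*(-1), {4}: (1)*(1), {5}: (-1)*(-1)
so (chi_3 * chi_3) takes values
  {0} -> 1, {1} -> 1, {2} -> 1, {3} -> 1, {4} -> 1, {5} -> 1.
Now take the inner product of this character with each irreducible chi from the table, <chi_3*chi_3, chi> = (1/6) sum_C |C| (chi_3*chi_3)(C) conj(chi(C)):
  <chi_3*chi_3, chi_0> = (1/6)[1*(1)*conj(1) + 1*(1)*conj(1) + 1*(1)*conj(1) + 1*(1)*conj(1) + 1*(1)*conj(1) + 1*(1)*conj(1)]
      = (1/6)[(1) + (1) + (1) + (1) + (1) + (1)] = 6/6 = 1
  <chi_3*chi_3, chi_1> = (1/6)[1*(1)*conj(1) + 1*(1)*conj(exp(I*pi/3)) + 1*(1)*conj(exp(2*I*pi/3)) + 1*(1)*conj(-1) + 1*(1)*conj(exp(-2*I*pi/3)) + 1*(1)*conj(exp(-I*pi/3))]
      = (1/6)[(1) + (exp(-I*pi/3)) + (exp(-2*I*pi/3)) + (-1) + (exp(2*I*pi/3)) + (exp(I*pi/3))] = 0/6 = 0
  <chi_3*chi_3, chi_2> = (1/6)[1*(1)*conj(1) + 1*(1)*conj(exp(2*I*pi/3)) + 1*(1)*conj(exp(-2*I*pi/3)) + 1*(1)*conj(1) + 1*(1)*conj(exp(2*I*pi/3)) + 1*(1)*conj(exp(-2*I*pi/3))]
      = (1/6)[(1) + (exp(-2*I*pi/3)) + (exp(2*I*pi/3)) + (1) + (exp(-2*I*pi/3)) + (exp(2*I*pi/3))] = 0/6 = 0
  <chi_3*chi_3, chi_3> = (1/6)[1*(1)*conj(1) + 1*(1)*conj(-1) + 1*(1)*conj(1) + 1*(1)*conj(-1) + 1*(1)*conj(1) + 1*(1)*conj(-1)]
      = (1/6)[(1) + (-1) + (1) + (-1) + (1) + (-1)] = 0/6 = 0
  <chi_3*chi_3, chi_4> = (1/6)[1*(1)*conj(1) + 1*(1)*conj(exp(-2*I*pi/3)) + 1*(1)*conj(exp(2*I*pi/3)) + 1*(1)*conj(1) + 1*(1)*conj(exp(-2*I*pi/3)) + 1*(1)*conj(exp(2*I*pi/3))]
      = (1/6)[(1) + (exp(2*I*pi/3)) + (exp(-2*I*pi/3)) + (1) + (exp(2*I*pi/3)) + (exp(-2*I*pi/3))] = 0/6 = 0
  <chi_3*chi_3, chi_5> = (1/6)[1*(1)*conj(1) + 1*(1)*conj(exp(-I*pi/3)) + 1*(1)*conj(exp(-2*I*pi/3)) + 1*(1)*conj(-1) + 1*(1)*conj(exp(2*I*pi/3)) + 1*(1)*conj(exp(I*pi/3))]
      = (1/6)[(1) + (exp(I*pi/3)) + (exp(2*I*pi/3)) + (-1) + (exp(-2*I*pi/3)) + (exp(-I*pi/3))] = 0/6 = 0
(Exp terms are combined using exp(i*s)*conj(exp(i*t)) = exp(i*(s-t)), and sums of them are collapsed using the identity that for every m > 1 the m distinct m-th roots of unity sum to 0, e.g. 1 + exp(2*I*pi/3) + exp(-2*I*pi/3) = 0.)
Hence the multiplicities are chi_0: 1. Dimension check: dim(chi_3)*dim(chi_3) = 1*1 = 1 and sum (mult * dim) = 1*1 = 1.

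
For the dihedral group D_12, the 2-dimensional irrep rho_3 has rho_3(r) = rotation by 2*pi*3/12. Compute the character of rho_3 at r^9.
chi_{rho_3}(r^9) = 2*cos(2*pi*3*9/12) = 0

Derivation: rho_3(r^9) is rotation by angle 2*pi*3*9/12, whose trace is 2*cos(2*pi*3*9/12) = 0.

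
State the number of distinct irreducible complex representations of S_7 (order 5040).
15

Why: The number of irreducible complex representations of a finite group equals its number of conjugacy classes. Conjugacy classes in S_7 correspond to cycle types, i.e. partitions of 7; there are p(7) = 15 of them, so S_7 (order 5040) has exactly 15 irreducible complex representations.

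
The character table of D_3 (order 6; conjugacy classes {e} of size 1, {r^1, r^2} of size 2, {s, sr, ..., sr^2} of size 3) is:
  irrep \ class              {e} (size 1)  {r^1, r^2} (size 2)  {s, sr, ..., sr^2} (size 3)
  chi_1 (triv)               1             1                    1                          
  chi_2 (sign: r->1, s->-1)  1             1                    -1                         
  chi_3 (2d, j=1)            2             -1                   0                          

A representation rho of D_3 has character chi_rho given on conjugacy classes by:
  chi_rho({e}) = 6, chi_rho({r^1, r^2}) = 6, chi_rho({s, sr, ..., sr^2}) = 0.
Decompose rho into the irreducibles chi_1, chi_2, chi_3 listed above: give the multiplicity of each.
Multiplicities: chi_1: 3, chi_2: 3, chi_3: 0.

Working: Use <chi_rho, chi> = (1/|G|) sum_C |C| * chi_rho(C) * conj(chi(C)) with |G| = 6 for each irreducible chi in the table:
  <chi_rho, chi_1> = (1/6)[1*(6)*conj(1) + 2*(6)*conj(1) + 3*(0)*conj(1)]
      = (1/6)[(6) + (12) + (0)] = 18/6 = 3
  <chi_rho, chi_2> = (1/6)[1*(6)*conj(1) + 2*(6)*conj(1) + 3*(0)*conj(-1)]
      = (1/6)[(6) + (12) + (0)] = 18/6 = 3
  <chi_rho, chi_3> = (1/6)[1*(6)*conj(2) + 2*(6)*conj(-1) + 3*(0)*conj(0)]
      = (1/6)[(12) + (-12) + (0)] = 0/6 = 0
Dimension check: dim(rho) = sum (mult * dim) = 3*1 + 3*1 + 0*2 = 6 = chi_rho(e) = 6.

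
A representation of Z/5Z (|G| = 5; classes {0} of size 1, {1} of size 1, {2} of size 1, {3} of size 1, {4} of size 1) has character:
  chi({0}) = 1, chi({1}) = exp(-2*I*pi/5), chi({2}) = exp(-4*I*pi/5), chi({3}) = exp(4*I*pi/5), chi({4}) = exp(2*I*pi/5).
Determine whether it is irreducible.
Irreducible: <chi, chi> = 1.

Working: <chi, chi> = (1/|G|) sum_C |C| * |chi(C)|^2 = (1/5)[1*|1|^2 + 1*|exp(-2*I*pi/5)|^2 + 1*|exp(-4*I*pi/5)|^2 + 1*|exp(4*I*pi/5)|^2 + 1*|exp(2*I*pi/5)|^2]
  = (1/5)[(1) + (1) + (1) + (1) + (1)] = 5/5 = 1.
(Exp terms are combined using exp(i*s)*conj(exp(i*t)) = exp(i*(s-t)), and sums of them are collapsed using the identity that for every m > 1 the m distinct m-th roots of unity sum to 0, e.g. 1 + exp(2*I*pi/3) + exp(-2*I*pi/3) = 0.)
A character is irreducible iff <chi, chi> = 1, so this representation is irreducible.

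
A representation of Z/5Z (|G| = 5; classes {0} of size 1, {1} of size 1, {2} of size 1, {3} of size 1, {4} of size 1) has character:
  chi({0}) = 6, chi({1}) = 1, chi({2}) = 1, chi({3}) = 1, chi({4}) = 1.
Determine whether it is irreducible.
Not irreducible (reducible): <chi, chi> = 8 > 1.

<chi, chi> = (1/|G|) sum_C |C| * |chi(C)|^2 = (1/5)[1*|6|^2 + 1*|1|^2 + 1*|1|^2 + 1*|1|^2 + 1*|1|^2]
  = (1/5)[(36) + (1) + (1) + (1) + (1)] = 40/5 = 8.
(Exp terms are combined using exp(i*s)*conj(exp(i*t)) = exp(i*(s-t)), and sums of them are collapsed using the identity that for every m > 1 the m distinct m-th roots of unity sum to 0, e.g. 1 + exp(2*I*pi/3) + exp(-2*I*pi/3) = 0.)
A character is irreducible iff <chi, chi> = 1, so this representation is reducible.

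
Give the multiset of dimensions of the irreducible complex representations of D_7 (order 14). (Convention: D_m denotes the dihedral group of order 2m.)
Dimensions: 1, 1, 2, 2, 2

Proof sketch: There are 5 irreducibles (= number of conjugacy classes). Their dimensions d_i satisfy sum d_i^2 = |G| = 14: 1 + 1 + 4 + 4 + 4 = 14.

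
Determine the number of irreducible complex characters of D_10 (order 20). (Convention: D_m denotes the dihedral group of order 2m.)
8

Why: The number of irreducible complex representations of a finite group equals its number of conjugacy classes. D_10 has 8 conjugacy classes (n/2 + 3 for n even), so D_10 (order 20) has exactly 8 irreducible complex representations.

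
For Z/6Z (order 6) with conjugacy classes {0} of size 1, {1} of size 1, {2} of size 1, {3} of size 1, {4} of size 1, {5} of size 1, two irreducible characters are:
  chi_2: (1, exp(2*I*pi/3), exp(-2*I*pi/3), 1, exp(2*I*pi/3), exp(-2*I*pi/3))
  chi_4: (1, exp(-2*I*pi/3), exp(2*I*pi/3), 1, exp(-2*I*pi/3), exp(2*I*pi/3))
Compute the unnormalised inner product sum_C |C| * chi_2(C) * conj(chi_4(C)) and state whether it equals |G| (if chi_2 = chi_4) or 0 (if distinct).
Sum = 0; so <chi_2, chi_4> = 0 (distinct irreducibles are orthogonal).

Explanation: Compute term by term over conjugacy classes (|C| * chi_2(C) * conj(chi_4(C))):
  1*(1)*conj(1) + 1*(exp(2*I*pi/3))*conj(exp(-2*I*pi/3)) + 1*(exp(-2*I*pi/3))*conj(exp(2*I*pi/3)) + 1*(1)*conj(1) + 1*(exp(2*I*pi/3))*conj(exp(-2*I*pi/3)) + 1*(exp(-2*I*pi/3))*conj(exp(2*I*pi/3))
  = (1) + (exp(-2*I*pi/3)) + (exp(2*I*pi/3)) + (1) + (exp(-2*I*pi/3)) + (exp(2*I*pi/3))
  = 0.
(Exp terms are combined using exp(i*s)*conj(exp(i*t)) = exp(i*(s-t)), and sums of them are collapsed using the identity that for every m > 1 the m distinct m-th roots of unity sum to 0, e.g. 1 + exp(2*I*pi/3) + exp(-2*I*pi/3) = 0.)
Dividing by |G| = 6 gives 0/6 = 0, matching the row-orthogonality relation <chi_2, chi_4> = [chi_2 = chi_4].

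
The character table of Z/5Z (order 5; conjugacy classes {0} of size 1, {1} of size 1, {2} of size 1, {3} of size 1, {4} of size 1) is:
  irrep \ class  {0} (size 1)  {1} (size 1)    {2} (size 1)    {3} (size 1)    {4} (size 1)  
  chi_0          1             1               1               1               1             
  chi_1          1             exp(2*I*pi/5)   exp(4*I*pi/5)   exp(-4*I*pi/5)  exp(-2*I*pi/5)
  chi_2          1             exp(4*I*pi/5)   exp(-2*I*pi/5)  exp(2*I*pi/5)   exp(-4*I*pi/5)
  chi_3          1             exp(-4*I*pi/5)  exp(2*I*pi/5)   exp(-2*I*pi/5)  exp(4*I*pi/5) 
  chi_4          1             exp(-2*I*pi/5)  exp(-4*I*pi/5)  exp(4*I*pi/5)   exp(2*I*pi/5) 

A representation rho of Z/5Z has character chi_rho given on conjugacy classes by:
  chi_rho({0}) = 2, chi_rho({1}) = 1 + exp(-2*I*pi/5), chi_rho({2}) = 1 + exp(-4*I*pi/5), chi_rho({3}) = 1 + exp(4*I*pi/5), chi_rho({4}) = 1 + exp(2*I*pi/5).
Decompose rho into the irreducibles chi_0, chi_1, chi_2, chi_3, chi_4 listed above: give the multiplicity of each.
Multiplicities: chi_0: 1, chi_1: 0, chi_2: 0, chi_3: 0, chi_4: 1.

Argument: Use <chi_rho, chi> = (1/|G|) sum_C |C| * chi_rho(C) * conj(chi(C)) with |G| = 5 for each irreducible chi in the table:
  <chi_rho, chi_0> = (1/5)[1*(2)*conj(1) + 1*(1 + exp(-2*I*pi/5))*conj(1) + 1*(1 + exp(-4*I*pi/5))*conj(1) + 1*(1 + exp(4*I*pi/5))*conj(1) + 1*(1 + exp(2*I*pi/5))*conj(1)]
      = (1/5)[(2) + (1 + exp(-2*I*pi/5)) + (1 + exp(-4*I*pi/5)) + (1 + exp(4*I*pi/5)) + (1 + exp(2*I*pi/5))] = 5/5 = 1
  <chi_rho, chi_1> = (1/5)[1*(2)*conj(1) + 1*(1 + exp(-2*I*pi/5))*conj(exp(2*I*pi/5)) + 1*(1 + exp(-4*I*pi/5))*conj(exp(4*I*pi/5)) + 1*(1 + exp(4*I*pi/5))*conj(exp(-4*I*pi/5)) + 1*(1 + exp(2*I*pi/5))*conj(exp(-2*I*pi/5))]
      = (1/5)[(2) + (exp(-2*I*pi/5) + exp(-4*I*pi/5)) + (exp(-4*I*pi/5) + exp(2*I*pi/5)) + (exp(-2*I*pi/5) + exp(4*I*pi/5)) + (exp(4*I*pi/5) + exp(2*I*pi/5))] = 0/5 = 0
  <chi_rho, chi_2> = (1/5)[1*(2)*conj(1) + 1*(1 + exp(-2*I*pi/5))*conj(exp(4*I*pi/5)) + 1*(1 + exp(-4*I*pi/5))*conj(exp(-2*I*pi/5)) + 1*(1 + exp(4*I*pi/5))*conj(exp(2*I*pi/5)) + 1*(1 + exp(2*I*pi/5))*conj(exp(-4*I*pi/5))]
      = (1/5)[(2) + (exp(-4*I*pi/5) + exp(4*I*pi/5)) + (exp(-2*I*pi/5) + exp(2*I*pi/5)) + (exp(-2*I*pi/5) + exp(2*I*pi/5)) + (exp(-4*I*pi/5) + exp(4*I*pi/5))] = 0/5 = 0
  <chi_rho, chi_3> = (1/5)[1*(2)*conj(1) + 1*(1 + exp(-2*I*pi/5))*conj(exp(-4*I*pi/5)) + 1*(1 + exp(-4*I*pi/5))*conj(exp(2*I*pi/5)) + 1*(1 + exp(4*I*pi/5))*conj(exp(-2*I*pi/5)) + 1*(1 + exp(2*I*pi/5))*conj(exp(4*I*pi/5))]
      = (1/5)[(2) + (exp(4*I*pi/5) + exp(2*I*pi/5)) + (exp(-2*I*pi/5) + exp(4*I*pi/5)) + (exp(-4*I*pi/5) + exp(2*I*pi/5)) + (exp(-2*I*pi/5) + exp(-4*I*pi/5))] = 0/5 = 0
  <chi_rho, chi_4> = (1/5)[1*(2)*conj(1) + 1*(1 + exp(-2*I*pi/5))*conj(exp(-2*I*pi/5)) + 1*(1 + exp(-4*I*pi/5))*conj(exp(-4*I*pi/5)) + 1*(1 + exp(4*I*pi/5))*conj(exp(4*I*pi/5)) + 1*(1 + exp(2*I*pi/5))*conj(exp(2*I*pi/5))]
      = (1/5)[(2) + (1 + exp(2*I*pi/5)) + (1 + exp(4*I*pi/5)) + (1 + exp(-4*I*pi/5)) + (1 + exp(-2*I*pi/5))] = 5/5 = 1
(Exp terms are combined using exp(i*s)*conj(exp(i*t)) = exp(i*(s-t)), and sums of them are collapsed using the identity that for every m > 1 the m distinct m-th roots of unity sum to 0, e.g. 1 + exp(2*I*pi/3) + exp(-2*I*pi/3) = 0.)
Dimension check: dim(rho) = sum (mult * dim) = 1*1 + 0*1 + 0*1 + 0*1 + 1*1 = 2 = chi_rho(e) = 2.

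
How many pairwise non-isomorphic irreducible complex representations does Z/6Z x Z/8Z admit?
48

The number of irreducible complex representations of a finite group equals its number of conjugacy classes. Z/6Z x Z/8Z is abelian of order 48, so every element is its own conjugacy class: 48 classes, so Z/6Z x Z/8Z (order 48) has exactly 48 irreducible complex representations.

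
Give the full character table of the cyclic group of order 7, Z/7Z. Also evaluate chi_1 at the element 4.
Character table of Z/7Z (irreps indexed chi_0,...,chi_6 with chi_k(m) = zeta_7^(k*m), zeta_7 = exp(2*pi*i/7)):
  irrep \ class  {0} (size 1)  {1} (size 1)    {2} (size 1)    {3} (size 1)    {4} (size 1)    {5} (size 1)    {6} (size 1)  
  chi_0          1             1               1               1               1               1               1             
  chi_1          1             exp(2*I*pi/7)   exp(4*I*pi/7)   exp(6*I*pi/7)   exp(-6*I*pi/7)  exp(-4*I*pi/7)  exp(-2*I*pi/7)
  chi_2          1             exp(4*I*pi/7)   exp(-6*I*pi/7)  exp(-2*I*pi/7)  exp(2*I*pi/7)   exp(6*I*pi/7)   exp(-4*I*pi/7)
  chi_3          1             exp(6*I*pi/7)   exp(-2*I*pi/7)  exp(4*I*pi/7)   exp(-4*I*pi/7)  exp(2*I*pi/7)   exp(-6*I*pi/7)
  chi_4          1             exp(-6*I*pi/7)  exp(2*I*pi/7)   exp(-4*I*pi/7)  exp(4*I*pi/7)   exp(-2*I*pi/7)  exp(6*I*pi/7) 
  chi_5          1             exp(-4*I*pi/7)  exp(6*I*pi/7)   exp(2*I*pi/7)   exp(-2*I*pi/7)  exp(-6*I*pi/7)  exp(4*I*pi/7) 
  chi_6          1             exp(-2*I*pi/7)  exp(-4*I*pi/7)  exp(-6*I*pi/7)  exp(6*I*pi/7)   exp(4*I*pi/7)   exp(2*I*pi/7) 

Spot check: chi_1(4) = zeta_7^(1*4) = zeta_7^4 = exp(-6*I*pi/7).

Explanation: Z/7Z is abelian, so all 7 irreducible complex representations are 1-dimensional. They are given by chi_k(m) = zeta_7^(k*m) for k = 0,...,6. Row orthogonality: sum_m chi_k(m) conj(chi_l(m)) = 7 * [k = l].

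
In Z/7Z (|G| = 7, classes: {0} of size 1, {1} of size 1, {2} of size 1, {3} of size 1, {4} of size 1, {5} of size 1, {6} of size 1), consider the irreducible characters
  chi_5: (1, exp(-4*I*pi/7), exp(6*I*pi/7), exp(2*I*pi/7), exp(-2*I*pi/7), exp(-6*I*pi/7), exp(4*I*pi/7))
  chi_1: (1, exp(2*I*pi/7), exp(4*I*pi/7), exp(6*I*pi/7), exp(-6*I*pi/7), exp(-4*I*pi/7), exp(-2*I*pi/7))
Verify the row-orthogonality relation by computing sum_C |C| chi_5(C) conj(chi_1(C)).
Sum = 0; so <chi_5, chi_1> = 0 (distinct irreducibles are orthogonal).

Argument: Compute term by term over conjugacy classes (|C| * chi_5(C) * conj(chi_1(C))):
  1*(1)*conj(1) + 1*(exp(-4*I*pi/7))*conj(exp(2*I*pi/7)) + 1*(exp(6*I*pi/7))*conj(exp(4*I*pi/7)) + 1*(exp(2*I*pi/7))*conj(exp(6*I*pi/7)) + 1*(exp(-2*I*pi/7))*conj(exp(-6*I*pi/7)) + 1*(exp(-6*I*pi/7))*conj(exp(-4*I*pi/7)) + 1*(exp(4*I*pi/7))*conj(exp(-2*I*pi/7))
  = (1) + (exp(-6*I*pi/7)) + (exp(2*I*pi/7)) + (exp(-4*I*pi/7)) + (exp(4*I*pi/7)) + (exp(-2*I*pi/7)) + (exp(6*I*pi/7))
  = 0.
(Exp terms are combined using exp(i*s)*conj(exp(i*t)) = exp(i*(s-t)), and sums of them are collapsed using the identity that for every m > 1 the m distinct m-th roots of unity sum to 0, e.g. 1 + exp(2*I*pi/3) + exp(-2*I*pi/3) = 0.)
Dividing by |G| = 7 gives 0/7 = 0, matching the row-orthogonality relation <chi_5, chi_1> = [chi_5 = chi_1].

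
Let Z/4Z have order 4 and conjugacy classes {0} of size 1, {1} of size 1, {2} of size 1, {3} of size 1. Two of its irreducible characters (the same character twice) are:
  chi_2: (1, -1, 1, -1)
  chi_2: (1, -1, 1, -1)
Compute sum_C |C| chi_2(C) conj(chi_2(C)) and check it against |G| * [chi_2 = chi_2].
Sum = 4 = |G| = 4; so <chi_2, chi_2> = 1 (norm-1 confirms irreducibility).

Argument: Compute term by term over conjugacy classes (|C| * chi_2(C) * conj(chi_2(C))):
  1*(1)*conj(1) + 1*(-1)*conj(-1) + 1*(1)*conj(1) + 1*(-1)*conj(-1)
  = (1) + (1) + (1) + (1)
  = 4.
(Exp terms are combined using exp(i*s)*conj(exp(i*t)) = exp(i*(s-t)), and sums of them are collapsed using the identity that for every m > 1 the m distinct m-th roots of unity sum to 0, e.g. 1 + exp(2*I*pi/3) + exp(-2*I*pi/3) = 0.)
Dividing by |G| = 4 gives 4/4 = 1, matching the row-orthogonality relation <chi_2, chi_2> = [chi_2 = chi_2].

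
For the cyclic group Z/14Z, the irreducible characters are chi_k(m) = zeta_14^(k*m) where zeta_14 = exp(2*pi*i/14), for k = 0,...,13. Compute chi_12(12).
chi_12(12) = zeta_14^144 = exp(4*I*pi/7)

Reasoning: chi_12(12) = zeta_14^(12*12) = zeta_14^144. Since zeta_14^14 = 1, this equals zeta_14^4 = exp(2*pi*i*4/14) = exp(4*I*pi/7).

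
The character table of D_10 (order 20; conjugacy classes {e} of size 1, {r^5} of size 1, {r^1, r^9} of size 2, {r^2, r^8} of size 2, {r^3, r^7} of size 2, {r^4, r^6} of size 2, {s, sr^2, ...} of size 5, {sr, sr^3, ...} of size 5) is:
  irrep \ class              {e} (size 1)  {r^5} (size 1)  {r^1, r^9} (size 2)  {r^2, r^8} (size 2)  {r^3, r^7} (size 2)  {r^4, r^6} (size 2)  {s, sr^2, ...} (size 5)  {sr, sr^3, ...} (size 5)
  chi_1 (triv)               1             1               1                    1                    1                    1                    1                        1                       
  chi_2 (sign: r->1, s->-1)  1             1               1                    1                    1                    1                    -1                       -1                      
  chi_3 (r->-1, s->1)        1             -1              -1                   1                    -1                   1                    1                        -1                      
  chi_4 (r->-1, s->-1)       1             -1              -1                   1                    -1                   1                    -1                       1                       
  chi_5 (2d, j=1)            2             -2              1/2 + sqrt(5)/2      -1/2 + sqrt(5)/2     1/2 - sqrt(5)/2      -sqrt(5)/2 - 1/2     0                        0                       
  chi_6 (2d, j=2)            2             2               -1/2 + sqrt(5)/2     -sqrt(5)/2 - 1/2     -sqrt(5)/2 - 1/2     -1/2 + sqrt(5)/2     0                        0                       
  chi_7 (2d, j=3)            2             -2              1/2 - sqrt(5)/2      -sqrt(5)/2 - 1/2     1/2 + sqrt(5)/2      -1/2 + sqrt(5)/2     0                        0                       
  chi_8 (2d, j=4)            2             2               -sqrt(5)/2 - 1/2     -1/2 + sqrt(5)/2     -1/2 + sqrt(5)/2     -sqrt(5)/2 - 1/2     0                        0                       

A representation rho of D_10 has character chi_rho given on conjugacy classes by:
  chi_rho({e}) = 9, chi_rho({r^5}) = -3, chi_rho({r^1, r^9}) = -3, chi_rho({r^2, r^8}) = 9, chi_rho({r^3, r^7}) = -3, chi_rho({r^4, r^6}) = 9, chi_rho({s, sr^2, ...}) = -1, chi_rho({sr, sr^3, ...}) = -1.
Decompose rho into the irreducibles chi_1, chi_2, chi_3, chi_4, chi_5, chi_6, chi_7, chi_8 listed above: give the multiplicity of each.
Multiplicities: chi_1: 1, chi_2: 2, chi_3: 3, chi_4: 3, chi_5: 0, chi_6: 0, chi_7: 0, chi_8: 0.

Explanation: Use <chi_rho, chi> = (1/|G|) sum_C |C| * chi_rho(C) * conj(chi(C)) with |G| = 20 for each irreducible chi in the table:
  <chi_rho, chi_1> = (1/20)[1*(9)*conj(1) + 1*(-3)*conj(1) + 2*(-3)*conj(1) + 2*(9)*conj(1) + 2*(-3)*conj(1) + 2*(9)*conj(1) + 5*(-1)*conj(1) + 5*(-1)*conj(1)]
      = (1/20)[(9) + (-3) + (-6) + (18) + (-6) + (18) + (-5) + (-5)] = 20/20 = 1
  <chi_rho, chi_2> = (1/20)[1*(9)*conj(1) + 1*(-3)*conj(1) + 2*(-3)*conj(1) + 2*(9)*conj(1) + 2*(-3)*conj(1) + 2*(9)*conj(1) + 5*(-1)*conj(-1) + 5*(-1)*conj(-1)]
      = (1/20)[(9) + (-3) + (-6) + (18) + (-6) + (18) + (5) + (5)] = 40/20 = 2
  <chi_rho, chi_3> = (1/20)[1*(9)*conj(1) + 1*(-3)*conj(-1) + 2*(-3)*conj(-1) + 2*(9)*conj(1) + 2*(-3)*conj(-1) + 2*(9)*conj(1) + 5*(-1)*conj(1) + 5*(-1)*conj(-1)]
      = (1/20)[(9) + (3) + (6) + (18) + (6) + (18) + (-5) + (5)] = 60/20 = 3
  <chi_rho, chi_4> = (1/20)[1*(9)*conj(1) + 1*(-3)*conj(-1) + 2*(-3)*conj(-1) + 2*(9)*conj(1) + 2*(-3)*conj(-1) + 2*(9)*conj(1) + 5*(-1)*conj(-1) + 5*(-1)*conj(1)]
      = (1/20)[(9) + (3) + (6) + (18) + (6) + (18) + (5) + (-5)] = 60/20 = 3
  <chi_rho, chi_5> = (1/20)[1*(9)*conj(2) + 1*(-3)*conj(-2) + 2*(-3)*conj(1/2 + sqrt(5)/2) + 2*(9)*conj(-1/2 + sqrt(5)/2) + 2*(-3)*conj(1/2 - sqrt(5)/2) + 2*(9)*conj(-sqrt(5)/2 - 1/2) + 5*(-1)*conj(0) + 5*(-1)*conj(0)]
      = (1/20)[(18) + (6) + (-3*sqrt(5) - 3) + (-9 + 9*sqrt(5)) + (-3 + 3*sqrt(5)) + (-9*sqrt(5) - 9) + (0) + (0)] = 0/20 = 0
  <chi_rho, chi_6> = (1/20)[1*(9)*conj(2) + 1*(-3)*conj(2) + 2*(-3)*conj(-1/2 + sqrt(5)/2) + 2*(9)*conj(-sqrt(5)/2 - 1/2) + 2*(-3)*conj(-sqrt(5)/2 - 1/2) + 2*(9)*conj(-1/2 + sqrt(5)/2) + 5*(-1)*conj(0) + 5*(-1)*conj(0)]
      = (1/20)[(18) + (-6) + (3 - 3*sqrt(5)) + (-9*sqrt(5) - 9) + (3 + 3*sqrt(5)) + (-9 + 9*sqrt(5)) + (0) + (0)] = 0/20 = 0
  <chi_rho, chi_7> = (1/20)[1*(9)*conj(2) + 1*(-3)*conj(-2) + 2*(-3)*conj(1/2 - sqrt(5)/2) + 2*(9)*conj(-sqrt(5)/2 - 1/2) + 2*(-3)*conj(1/2 + sqrt(5)/2) + 2*(9)*conj(-1/2 + sqrt(5)/2) + 5*(-1)*conj(0) + 5*(-1)*conj(0)]
      = (1/20)[(18) + (6) + (-3 + 3*sqrt(5)) + (-9*sqrt(5) - 9) + (-3*sqrt(5) - 3) + (-9 + 9*sqrt(5)) + (0) + (0)] = 0/20 = 0
  <chi_rho, chi_8> = (1/20)[1*(9)*conj(2) + 1*(-3)*conj(2) + 2*(-3)*conj(-sqrt(5)/2 - 1/2) + 2*(9)*conj(-1/2 + sqrt(5)/2) + 2*(-3)*conj(-1/2 + sqrt(5)/2) + 2*(9)*conj(-sqrt(5)/2 - 1/2) + 5*(-1)*conj(0) + 5*(-1)*conj(0)]
      = (1/20)[(18) + (-6) + (3 + 3*sqrt(5)) + (-9 + 9*sqrt(5)) + (3 - 3*sqrt(5)) + (-9*sqrt(5) - 9) + (0) + (0)] = 0/20 = 0
Dimension check: dim(rho) = sum (mult * dim) = 1*1 + 2*1 + 3*1 + 3*1 + 0*2 + 0*2 + 0*2 + 0*2 = 9 = chi_rho(e) = 9.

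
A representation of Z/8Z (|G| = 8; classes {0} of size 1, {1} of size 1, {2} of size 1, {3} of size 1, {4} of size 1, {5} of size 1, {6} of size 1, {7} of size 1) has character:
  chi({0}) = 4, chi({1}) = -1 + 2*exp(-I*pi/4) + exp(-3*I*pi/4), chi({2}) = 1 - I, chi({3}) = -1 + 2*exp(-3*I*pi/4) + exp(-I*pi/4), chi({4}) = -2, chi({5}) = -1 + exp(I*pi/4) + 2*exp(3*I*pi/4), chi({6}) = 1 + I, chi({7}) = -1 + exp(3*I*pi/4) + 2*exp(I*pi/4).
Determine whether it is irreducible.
Not irreducible (reducible): <chi, chi> = 6 > 1.

Working: <chi, chi> = (1/|G|) sum_C |C| * |chi(C)|^2 = (1/8)[1*|4|^2 + 1*|-1 + 2*exp(-I*pi/4) + exp(-3*I*pi/4)|^2 + 1*|1 - I|^2 + 1*|-1 + 2*exp(-3*I*pi/4) + exp(-I*pi/4)|^2 + 1*|-2|^2 + 1*|-1 + exp(I*pi/4) + 2*exp(3*I*pi/4)|^2 + 1*|1 + I|^2 + 1*|-1 + exp(3*I*pi/4) + 2*exp(I*pi/4)|^2]
  = (1/8)[(16) + (6 - 2*exp(I*pi/4) - exp(3*I*pi/4) - exp(-3*I*pi/4) - 2*exp(-I*pi/4)) + (2) + (6 - 2*exp(3*I*pi/4) - exp(I*pi/4) - exp(-I*pi/4) - 2*exp(-3*I*pi/4)) + (4) + (6 - 2*exp(3*I*pi/4) - exp(I*pi/4) - exp(-I*pi/4) - 2*exp(-3*I*pi/4)) + (2) + (6 - 2*exp(I*pi/4) - exp(3*I*pi/4) - exp(-3*I*pi/4) - 2*exp(-I*pi/4))] = 48/8 = 6.
(Exp terms are combined using exp(i*s)*conj(exp(i*t)) = exp(i*(s-t)), and sums of them are collapsed using the identity that for every m > 1 the m distinct m-th roots of unity sum to 0, e.g. 1 + exp(2*I*pi/3) + exp(-2*I*pi/3) = 0.)
A character is irreducible iff <chi, chi> = 1, so this representation is reducible.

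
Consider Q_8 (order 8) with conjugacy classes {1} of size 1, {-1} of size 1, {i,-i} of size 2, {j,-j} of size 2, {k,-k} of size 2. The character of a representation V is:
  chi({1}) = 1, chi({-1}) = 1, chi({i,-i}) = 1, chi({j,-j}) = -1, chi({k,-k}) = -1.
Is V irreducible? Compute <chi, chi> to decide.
Irreducible: <chi, chi> = 1.

Proof sketch: <chi, chi> = (1/|G|) sum_C |C| * |chi(C)|^2 = (1/8)[1*|1|^2 + 1*|1|^2 + 2*|1|^2 + 2*|-1|^2 + 2*|-1|^2]
  = (1/8)[(1) + (1) + (2) + (2) + (2)] = 8/8 = 1.
A character is irreducible iff <chi, chi> = 1, so this representation is irreducible.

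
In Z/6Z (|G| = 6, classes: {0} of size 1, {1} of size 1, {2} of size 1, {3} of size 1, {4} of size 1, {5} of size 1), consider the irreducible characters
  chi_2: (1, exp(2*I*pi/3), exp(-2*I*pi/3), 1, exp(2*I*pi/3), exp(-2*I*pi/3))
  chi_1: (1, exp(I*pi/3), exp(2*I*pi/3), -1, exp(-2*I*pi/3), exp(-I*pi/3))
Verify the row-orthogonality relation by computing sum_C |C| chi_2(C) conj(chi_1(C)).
Sum = 0; so <chi_2, chi_1> = 0 (distinct irreducibles are orthogonal).

Reasoning: Compute term by term over conjugacy classes (|C| * chi_2(C) * conj(chi_1(C))):
  1*(1)*conj(1) + 1*(exp(2*I*pi/3))*conj(exp(I*pi/3)) + 1*(exp(-2*I*pi/3))*conj(exp(2*I*pi/3)) + 1*(1)*conj(-1) + 1*(exp(2*I*pi/3))*conj(exp(-2*I*pi/3)) + 1*(exp(-2*I*pi/3))*conj(exp(-I*pi/3))
  = (1) + (exp(I*pi/3)) + (exp(2*I*pi/3)) + (-1) + (exp(-2*I*pi/3)) + (exp(-I*pi/3))
  = 0.
(Exp terms are combined using exp(i*s)*conj(exp(i*t)) = exp(i*(s-t)), and sums of them are collapsed using the identity that for every m > 1 the m distinct m-th roots of unity sum to 0, e.g. 1 + exp(2*I*pi/3) + exp(-2*I*pi/3) = 0.)
Dividing by |G| = 6 gives 0/6 = 0, matching the row-orthogonality relation <chi_2, chi_1> = [chi_2 = chi_1].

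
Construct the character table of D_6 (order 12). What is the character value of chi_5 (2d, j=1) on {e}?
Conjugacy classes: {e} of size 1, {r^3} of size 1, {r^1, r^5} of size 2, {r^2, r^4} of size 2, {s, sr^2, ...} of size 3, {sr, sr^3, ...} of size 3.
Character table:
  irrep \ class              {e} (size 1)  {r^3} (size 1)  {r^1, r^5} (size 2)  {r^2, r^4} (size 2)  {s, sr^2, ...} (size 3)  {sr, sr^3, ...} (size 3)
  chi_1 (triv)               1             1               1                    1                    1                        1                       
  chi_2 (sign: r->1, s->-1)  1             1               1                    1                    -1                       -1                      
  chi_3 (r->-1, s->1)        1             -1              -1                   1                    1                        -1                      
  chi_4 (r->-1, s->-1)       1             -1              -1                   1                    -1                       1                       
  chi_5 (2d, j=1)            2             -2              1                    -1                   0                        0                       
  chi_6 (2d, j=2)            2             2               -1                   -1                   0                        0                       

Spot check: chi_5 (2d, j=1) on {e} = 2.

Derivation: D_6 has order 2*6 = 12 with 6 conjugacy classes, hence 6 irreducibles. Sum of squared dims 1 + 1 + 1 + 1 + 4 + 4 = 12 = |G|. Linear characters come from the abelianisation; the 2-dimensional irreps have character r^k -> 2*cos(2*pi*j*k/6), reflections -> 0.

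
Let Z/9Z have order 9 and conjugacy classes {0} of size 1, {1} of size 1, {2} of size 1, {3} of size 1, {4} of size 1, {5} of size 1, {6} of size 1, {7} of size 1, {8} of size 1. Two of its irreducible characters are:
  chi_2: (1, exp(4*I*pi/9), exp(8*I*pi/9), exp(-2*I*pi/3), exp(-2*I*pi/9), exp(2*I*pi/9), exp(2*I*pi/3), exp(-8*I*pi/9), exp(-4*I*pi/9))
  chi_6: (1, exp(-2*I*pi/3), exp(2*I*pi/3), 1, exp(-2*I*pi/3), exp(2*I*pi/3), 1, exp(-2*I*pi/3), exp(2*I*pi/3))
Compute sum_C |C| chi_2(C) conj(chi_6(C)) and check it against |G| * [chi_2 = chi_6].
Sum = 0; so <chi_2, chi_6> = 0 (distinct irreducibles are orthogonal).

Reasoning: Compute term by term over conjugacy classes (|C| * chi_2(C) * conj(chi_6(C))):
  1*(1)*conj(1) + 1*(exp(4*I*pi/9))*conj(exp(-2*I*pi/3)) + 1*(exp(8*I*pi/9))*conj(exp(2*I*pi/3)) + 1*(exp(-2*I*pi/3))*conj(1) + 1*(exp(-2*I*pi/9))*conj(exp(-2*I*pi/3)) + 1*(exp(2*I*pi/9))*conj(exp(2*I*pi/3)) + 1*(exp(2*I*pi/3))*conj(1) + 1*(exp(-8*I*pi/9))*conj(exp(-2*I*pi/3)) + 1*(exp(-4*I*pi/9))*conj(exp(2*I*pi/3))
  = (1) + (exp(-8*I*pi/9)) + (exp(2*I*pi/9)) + (exp(-2*I*pi/3)) + (exp(4*I*pi/9)) + (exp(-4*I*pi/9)) + (exp(2*I*pi/3)) + (exp(-2*I*pi/9)) + (exp(8*I*pi/9))
  = 0.
(Exp terms are combined using exp(i*s)*conj(exp(i*t)) = exp(i*(s-t)), and sums of them are collapsed using the identity that for every m > 1 the m distinct m-th roots of unity sum to 0, e.g. 1 + exp(2*I*pi/3) + exp(-2*I*pi/3) = 0.)
Dividing by |G| = 9 gives 0/9 = 0, matching the row-orthogonality relation <chi_2, chi_6> = [chi_2 = chi_6].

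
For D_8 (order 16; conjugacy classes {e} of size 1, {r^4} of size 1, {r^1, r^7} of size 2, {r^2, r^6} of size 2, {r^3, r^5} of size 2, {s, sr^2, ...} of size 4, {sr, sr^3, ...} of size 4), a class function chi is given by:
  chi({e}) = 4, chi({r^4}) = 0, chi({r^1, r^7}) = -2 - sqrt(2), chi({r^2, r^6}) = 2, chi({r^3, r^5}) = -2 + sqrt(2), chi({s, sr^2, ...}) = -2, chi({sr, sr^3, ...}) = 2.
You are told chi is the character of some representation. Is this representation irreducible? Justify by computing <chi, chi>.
Not irreducible (reducible): <chi, chi> = 5 > 1.

Why: <chi, chi> = (1/|G|) sum_C |C| * |chi(C)|^2 = (1/16)[1*|4|^2 + 1*|0|^2 + 2*|-2 - sqrt(2)|^2 + 2*|2|^2 + 2*|-2 + sqrt(2)|^2 + 4*|-2|^2 + 4*|2|^2]
  = (1/16)[(16) + (0) + (8*sqrt(2) + 12) + (8) + (12 - 8*sqrt(2)) + (16) + (16)] = 80/16 = 5.
A character is irreducible iff <chi, chi> = 1, so this representation is reducible.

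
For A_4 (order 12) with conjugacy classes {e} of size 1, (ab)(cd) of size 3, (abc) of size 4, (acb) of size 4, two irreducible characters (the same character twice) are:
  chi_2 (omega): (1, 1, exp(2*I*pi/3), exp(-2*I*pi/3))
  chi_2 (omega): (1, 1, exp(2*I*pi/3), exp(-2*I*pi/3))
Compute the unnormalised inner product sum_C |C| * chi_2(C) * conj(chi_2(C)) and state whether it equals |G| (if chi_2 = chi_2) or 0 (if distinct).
Sum = 12 = |G| = 12; so <chi_2, chi_2> = 1 (norm-1 confirms irreducibility).

Solution. Compute term by term over conjugacy classes (|C| * chi_2(C) * conj(chi_2(C))):
  1*(1)*conj(1) + 3*(1)*conj(1) + 4*(exp(2*I*pi/3))*conj(exp(2*I*pi/3)) + 4*(exp(-2*I*pi/3))*conj(exp(-2*I*pi/3))
  = (1) + (3) + (4) + (4)
  = 12.
(Exp terms are combined using exp(i*s)*conj(exp(i*t)) = exp(i*(s-t)), and sums of them are collapsed using the identity that for every m > 1 the m distinct m-th roots of unity sum to 0, e.g. 1 + exp(2*I*pi/3) + exp(-2*I*pi/3) = 0.)
Dividing by |G| = 12 gives 12/12 = 1, matching the row-orthogonality relation <chi_2, chi_2> = [chi_2 = chi_2].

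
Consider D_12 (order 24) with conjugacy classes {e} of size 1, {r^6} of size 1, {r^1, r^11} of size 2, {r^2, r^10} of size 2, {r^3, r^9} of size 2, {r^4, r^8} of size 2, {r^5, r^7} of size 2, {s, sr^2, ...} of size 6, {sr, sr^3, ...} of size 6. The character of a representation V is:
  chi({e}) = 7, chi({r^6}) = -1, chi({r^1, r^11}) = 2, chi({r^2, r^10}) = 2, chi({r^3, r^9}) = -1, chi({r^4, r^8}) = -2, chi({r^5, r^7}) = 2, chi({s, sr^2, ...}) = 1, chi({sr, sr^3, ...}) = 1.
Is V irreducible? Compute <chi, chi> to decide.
Not irreducible (reducible): <chi, chi> = 4 > 1.

<chi, chi> = (1/|G|) sum_C |C| * |chi(C)|^2 = (1/24)[1*|7|^2 + 1*|-1|^2 + 2*|2|^2 + 2*|2|^2 + 2*|-1|^2 + 2*|-2|^2 + 2*|2|^2 + 6*|1|^2 + 6*|1|^2]
  = (1/24)[(49) + (1) + (8) + (8) + (2) + (8) + (8) + (6) + (6)] = 96/24 = 4.
A character is irreducible iff <chi, chi> = 1, so this representation is reducible.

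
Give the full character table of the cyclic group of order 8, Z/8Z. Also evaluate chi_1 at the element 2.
Character table of Z/8Z (irreps indexed chi_0,...,chi_7 with chi_k(m) = zeta_8^(k*m), zeta_8 = exp(2*pi*i/8)):
  irrep \ class  {0} (size 1)  {1} (size 1)    {2} (size 1)  {3} (size 1)    {4} (size 1)  {5} (size 1)    {6} (size 1)  {7} (size 1)  
  chi_0          1             1               1             1               1             1               1             1             
  chi_1          1             exp(I*pi/4)     I             exp(3*I*pi/4)   -1            exp(-3*I*pi/4)  -I            exp(-I*pi/4)  
  chi_2          1             I               -1            -I              1             I               -1            -I            
  chi_3          1             exp(3*I*pi/4)   -I            exp(I*pi/4)     -1            exp(-I*pi/4)    I             exp(-3*I*pi/4)
  chi_4          1             -1              1             -1              1             -1              1             -1            
  chi_5          1             exp(-3*I*pi/4)  I             exp(-I*pi/4)    -1            exp(I*pi/4)     -I            exp(3*I*pi/4) 
  chi_6          1             -I              -1            I               1             -I              -1            I             
  chi_7          1             exp(-I*pi/4)    -I            exp(-3*I*pi/4)  -1            exp(3*I*pi/4)   I             exp(I*pi/4)   

Spot check: chi_1(2) = zeta_8^(1*2) = zeta_8^2 = I.

Z/8Z is abelian, so all 8 irreducible complex representations are 1-dimensional. They are given by chi_k(m) = zeta_8^(k*m) for k = 0,...,7. Row orthogonality: sum_m chi_k(m) conj(chi_l(m)) = 8 * [k = l].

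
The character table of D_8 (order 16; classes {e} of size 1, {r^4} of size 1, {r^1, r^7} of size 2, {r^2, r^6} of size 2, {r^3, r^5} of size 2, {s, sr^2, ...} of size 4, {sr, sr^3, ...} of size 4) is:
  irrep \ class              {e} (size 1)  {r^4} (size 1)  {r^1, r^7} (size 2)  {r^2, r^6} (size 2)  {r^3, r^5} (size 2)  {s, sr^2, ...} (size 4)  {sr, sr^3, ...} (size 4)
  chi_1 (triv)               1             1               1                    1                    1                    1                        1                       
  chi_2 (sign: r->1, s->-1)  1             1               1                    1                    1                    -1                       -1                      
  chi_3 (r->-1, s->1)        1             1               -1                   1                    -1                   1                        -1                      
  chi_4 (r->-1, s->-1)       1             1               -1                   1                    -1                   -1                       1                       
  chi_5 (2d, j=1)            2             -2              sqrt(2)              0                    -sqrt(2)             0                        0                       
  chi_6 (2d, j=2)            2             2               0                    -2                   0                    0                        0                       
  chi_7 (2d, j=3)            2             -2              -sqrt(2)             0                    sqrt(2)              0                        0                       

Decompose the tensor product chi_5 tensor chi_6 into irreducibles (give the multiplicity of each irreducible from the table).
chi_5 tensor chi_6 = chi_5 + chi_7 (all other irreducibles have multiplicity 0).

Why: The character of a tensor product is the pointwise product (chi_5 * chi_6)(C) = chi_5(C) * chi_6(C):
  {e}: (2)*(2), {r^4}: (-2)*(2), {r^1, r^7}: (sqrt(2))*(0), {r^2, r^6}: (0)*(-2), {r^3, r^5}: (-sqrt(2))*(0), {s, sr^2, ...}: (0)*(0), {sr, sr^3, ...}: (0)*(0)
so (chi_5 * chi_6) takes values
  {e} -> 4, {r^4} -> -4, {r^1, r^7} -> 0, {r^2, r^6} -> 0, {r^3, r^5} -> 0, {s, sr^2, ...} -> 0, {sr, sr^3, ...} -> 0.
Now take the inner product of this character with each irreducible chi from the table, <chi_5*chi_6, chi> = (1/16) sum_C |C| (chi_5*chi_6)(C) conj(chi(C)):
  <chi_5*chi_6, chi_1> = (1/16)[1*(4)*conj(1) + 1*(-4)*conj(1) + 2*(0)*conj(1) + 2*(0)*conj(1) + 2*(0)*conj(1) + 4*(0)*conj(1) + 4*(0)*conj(1)]
      = (1/16)[(4) + (-4) + (0) + (0) + (0) + (0) + (0)] = 0/16 = 0
  <chi_5*chi_6, chi_2> = (1/16)[1*(4)*conj(1) + 1*(-4)*conj(1) + 2*(0)*conj(1) + 2*(0)*conj(1) + 2*(0)*conj(1) + 4*(0)*conj(-1) + 4*(0)*conj(-1)]
      = (1/16)[(4) + (-4) + (0) + (0) + (0) + (0) + (0)] = 0/16 = 0
  <chi_5*chi_6, chi_3> = (1/16)[1*(4)*conj(1) + 1*(-4)*conj(1) + 2*(0)*conj(-1) + 2*(0)*conj(1) + 2*(0)*conj(-1) + 4*(0)*conj(1) + 4*(0)*conj(-1)]
      = (1/16)[(4) + (-4) + (0) + (0) + (0) + (0) + (0)] = 0/16 = 0
  <chi_5*chi_6, chi_4> = (1/16)[1*(4)*conj(1) + 1*(-4)*conj(1) + 2*(0)*conj(-1) + 2*(0)*conj(1) + 2*(0)*conj(-1) + 4*(0)*conj(-1) + 4*(0)*conj(1)]
      = (1/16)[(4) + (-4) + (0) + (0) + (0) + (0) + (0)] = 0/16 = 0
  <chi_5*chi_6, chi_5> = (1/16)[1*(4)*conj(2) + 1*(-4)*conj(-2) + 2*(0)*conj(sqrt(2)) + 2*(0)*conj(0) + 2*(0)*conj(-sqrt(2)) + 4*(0)*conj(0) + 4*(0)*conj(0)]
      = (1/16)[(8) + (8) + (0) + (0) + (0) + (0) + (0)] = 16/16 = 1
  <chi_5*chi_6, chi_6> = (1/16)[1*(4)*conj(2) + 1*(-4)*conj(2) + 2*(0)*conj(0) + 2*(0)*conj(-2) + 2*(0)*conj(0) + 4*(0)*conj(0) + 4*(0)*conj(0)]
      = (1/16)[(8) + (-8) + (0) + (0) + (0) + (0) + (0)] = 0/16 = 0
  <chi_5*chi_6, chi_7> = (1/16)[1*(4)*conj(2) + 1*(-4)*conj(-2) + 2*(0)*conj(-sqrt(2)) + 2*(0)*conj(0) + 2*(0)*conj(sqrt(2)) + 4*(0)*conj(0) + 4*(0)*conj(0)]
      = (1/16)[(8) + (8) + (0) + (0) + (0) + (0) + (0)] = 16/16 = 1
Hence the multiplicities are chi_5: 1, chi_7: 1. Dimension check: dim(chi_5)*dim(chi_6) = 2*2 = 4 and sum (mult * dim) = 1*2 + 1*2 = 4.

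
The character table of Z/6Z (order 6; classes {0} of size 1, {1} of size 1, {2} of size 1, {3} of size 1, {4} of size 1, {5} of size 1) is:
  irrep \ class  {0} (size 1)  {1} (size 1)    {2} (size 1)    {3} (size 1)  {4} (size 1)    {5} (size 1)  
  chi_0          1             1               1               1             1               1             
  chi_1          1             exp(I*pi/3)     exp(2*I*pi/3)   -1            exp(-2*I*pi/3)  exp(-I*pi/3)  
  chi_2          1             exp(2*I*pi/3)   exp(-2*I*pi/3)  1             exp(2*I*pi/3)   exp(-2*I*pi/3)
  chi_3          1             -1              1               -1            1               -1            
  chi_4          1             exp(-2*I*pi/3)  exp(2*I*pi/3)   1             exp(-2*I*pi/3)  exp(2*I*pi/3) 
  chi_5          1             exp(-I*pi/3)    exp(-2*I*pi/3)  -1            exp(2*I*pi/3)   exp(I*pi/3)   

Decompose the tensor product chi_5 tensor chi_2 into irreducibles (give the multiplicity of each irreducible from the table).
chi_5 tensor chi_2 = chi_1 (all other irreducibles have multiplicity 0).

Derivation: The character of a tensor product is the pointwise product (chi_5 * chi_2)(C) = chi_5(C) * chi_2(C):
  {0}: (1)*(1), {1}: (exp(-I*pi/3))*(exp(2*I*pi/3)), {2}: (exp(-2*I*pi/3))*(exp(-2*I*pi/3)), {3}: (-1)*(1), {4}: (exp(2*I*pi/3))*(exp(2*I*pi/3)), {5}: (exp(I*pi/3))*(exp(-2*I*pi/3))
so (chi_5 * chi_2) takes values
  {0} -> 1, {1} -> exp(I*pi/3), {2} -> exp(2*I*pi/3), {3} -> -1, {4} -> exp(-2*I*pi/3), {5} -> exp(-I*pi/3).
Now take the inner product of this character with each irreducible chi from the table, <chi_5*chi_2, chi> = (1/6) sum_C |C| (chi_5*chi_2)(C) conj(chi(C)):
  <chi_5*chi_2, chi_0> = (1/6)[1*(1)*conj(1) + 1*(exp(I*pi/3))*conj(1) + 1*(exp(2*I*pi/3))*conj(1) + 1*(-1)*conj(1) + 1*(exp(-2*I*pi/3))*conj(1) + 1*(exp(-I*pi/3))*conj(1)]
      = (1/6)[(1) + (exp(I*pi/3)) + (exp(2*I*pi/3)) + (-1) + (exp(-2*I*pi/3)) + (exp(-I*pi/3))] = 0/6 = 0
  <chi_5*chi_2, chi_1> = (1/6)[1*(1)*conj(1) + 1*(exp(I*pi/3))*conj(exp(I*pi/3)) + 1*(exp(2*I*pi/3))*conj(exp(2*I*pi/3)) + 1*(-1)*conj(-1) + 1*(exp(-2*I*pi/3))*conj(exp(-2*I*pi/3)) + 1*(exp(-I*pi/3))*conj(exp(-I*pi/3))]
      = (1/6)[(1) + (1) + (1) + (1) + (1) + (1)] = 6/6 = 1
  <chi_5*chi_2, chi_2> = (1/6)[1*(1)*conj(1) + 1*(exp(I*pi/3))*conj(exp(2*I*pi/3)) + 1*(exp(2*I*pi/3))*conj(exp(-2*I*pi/3)) + 1*(-1)*conj(1) + 1*(exp(-2*I*pi/3))*conj(exp(2*I*pi/3)) + 1*(exp(-I*pi/3))*conj(exp(-2*I*pi/3))]
      = (1/6)[(1) + (exp(-I*pi/3)) + (exp(-2*I*pi/3)) + (-1) + (exp(2*I*pi/3)) + (exp(I*pi/3))] = 0/6 = 0
  <chi_5*chi_2, chi_3> = (1/6)[1*(1)*conj(1) + 1*(exp(I*pi/3))*conj(-1) + 1*(exp(2*I*pi/3))*conj(1) + 1*(-1)*conj(-1) + 1*(exp(-2*I*pi/3))*conj(1) + 1*(exp(-I*pi/3))*conj(-1)]
      = (1/6)[(1) + (-exp(I*pi/3)) + (exp(2*I*pi/3)) + (1) + (exp(-2*I*pi/3)) + (-exp(-I*pi/3))] = 0/6 = 0
  <chi_5*chi_2, chi_4> = (1/6)[1*(1)*conj(1) + 1*(exp(I*pi/3))*conj(exp(-2*I*pi/3)) + 1*(exp(2*I*pi/3))*conj(exp(2*I*pi/3)) + 1*(-1)*conj(1) + 1*(exp(-2*I*pi/3))*conj(exp(-2*I*pi/3)) + 1*(exp(-I*pi/3))*conj(exp(2*I*pi/3))]
      = (1/6)[(1) + (-1) + (1) + (-1) + (1) + (-1)] = 0/6 = 0
  <chi_5*chi_2, chi_5> = (1/6)[1*(1)*conj(1) + 1*(exp(I*pi/3))*conj(exp(-I*pi/3)) + 1*(exp(2*I*pi/3))*conj(exp(-2*I*pi/3)) + 1*(-1)*conj(-1) + 1*(exp(-2*I*pi/3))*conj(exp(2*I*pi/3)) + 1*(exp(-I*pi/3))*conj(exp(I*pi/3))]
      = (1/6)[(1) + (exp(2*I*pi/3)) + (exp(-2*I*pi/3)) + (1) + (exp(2*I*pi/3)) + (exp(-2*I*pi/3))] = 0/6 = 0
(Exp terms are combined using exp(i*s)*conj(exp(i*t)) = exp(i*(s-t)), and sums of them are collapsed using the identity that for every m > 1 the m distinct m-th roots of unity sum to 0, e.g. 1 + exp(2*I*pi/3) + exp(-2*I*pi/3) = 0.)
Hence the multiplicities are chi_1: 1. Dimension check: dim(chi_5)*dim(chi_2) = 1*1 = 1 and sum (mult * dim) = 1*1 = 1.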